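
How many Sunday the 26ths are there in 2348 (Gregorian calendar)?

Check the 26th of each month of 2348: Jan 26: Mon, Feb 26: Thu, Mar 26: Fri, Apr 26: Mon, May 26: Wed, Jun 26: Sat, Jul 26: Mon, Aug 26: Thu, Sep 26: Sun, Oct 26: Tue, Nov 26: Fri, Dec 26: Sun.
Sunday occurs in September, December — 2 months.

2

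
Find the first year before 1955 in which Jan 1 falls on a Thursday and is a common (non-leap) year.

1953

Jan 1 advances by 2 weekdays after a leap year and by 1 after a common year.
1955: Jan 1 is Saturday.
1954: Friday
1953: Thursday
1953 begins on a Thursday and is a common year.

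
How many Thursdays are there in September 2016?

5

September 2016 has 30 days and begins on Thursday.
The first Thursday is September 1.
Thursdays fall on 1, 8, 15, 22, 29 — that's 5.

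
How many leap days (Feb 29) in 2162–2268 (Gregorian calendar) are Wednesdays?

5

Leap years in 2162–2268: 26 of them.
Feb 29 weekday advances by 5 (mod 7) from one leap year to the next four years later (or differs when a century non-leap intervenes).
Leap-day weekdays: 2164:Wed✓ 2168:Mon 2172:Sat 2176:Thu 2180:Tue 2184:Sun 2188:Fri 2192:Wed✓ 2196:Mon 2204:Wed✓ 2208:Mon 2212:Sat 2216:Thu 2220:Tue 2224:Sun 2228:Fri 2232:Wed✓ 2236:Mon 2240:Sat 2244:Thu 2248:Tue 2252:Sun 2256:Fri 2260:Wed✓ 2264:Mon 2268:Sat
Wednesday: 2164, 2192, 2204, 2232, 2260 → 5.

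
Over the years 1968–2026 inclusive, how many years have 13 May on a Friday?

8

Track 13 May's weekday year by year (advancing +1, or +2 across a Feb 29):
  1968: Mon  1969: Tue (+1)  1970: Wed (+1)  1971: Thu (+1)  1972: Sat (+2)
  1973: Sun (+1)  1974: Mon (+1)  1975: Tue (+1)  1976: Thu (+2)  1977: Fri (+1) ✓
  1978: Sat (+1)  1979: Sun (+1)  1980: Tue (+2)  1981: Wed (+1)  … (31 more years) …
  2013: Mon (+1)  2014: Tue (+1)  2015: Wed (+1)  2016: Fri (+2) ✓  2017: Sat (+1)
  2018: Sun (+1)  2019: Mon (+1)  2020: Wed (+2)  2021: Thu (+1)  2022: Fri (+1) ✓
  2023: Sat (+1)  2024: Mon (+2)  2025: Tue (+1)  2026: Wed (+1)
Friday years: 1977, 1983, 1988, 1994, 2005, 2011, 2016, 2022 — 8 in total.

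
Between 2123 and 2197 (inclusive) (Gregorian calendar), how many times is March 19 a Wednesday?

Track March 19's weekday year by year (advancing +1, or +2 across a Feb 29):
  2123: Fri  2124: Sun (+2)  2125: Mon (+1)  2126: Tue (+1)  2127: Wed (+1) ✓
  2128: Fri (+2)  2129: Sat (+1)  2130: Sun (+1)  2131: Mon (+1)  2132: Wed (+2) ✓
  2133: Thu (+1)  2134: Fri (+1)  2135: Sat (+1)  2136: Mon (+2)  … (47 more years) …
  2184: Fri (+2)  2185: Sat (+1)  2186: Sun (+1)  2187: Mon (+1)  2188: Wed (+2) ✓
  2189: Thu (+1)  2190: Fri (+1)  2191: Sat (+1)  2192: Mon (+2)  2193: Tue (+1)
  2194: Wed (+1) ✓  2195: Thu (+1)  2196: Sat (+2)  2197: Sun (+1)
Wednesday years: 2127, 2132, 2138, 2149, 2155, 2160, 2166, 2177, 2183, 2188, 2194 — 11 in total.

11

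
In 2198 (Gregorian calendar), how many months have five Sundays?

4

A month of length L has five Sundays iff its first Sunday is on day ≤ L−28 (so day 1–3 in a 31-day month, 1–2 in a 30-day month, day 1 in a leap February).
Checking each month of 2198: Jan starts Mon (31d); Feb starts Thu (28d); Mar starts Thu (31d); Apr starts Sun (30d) ✓; May starts Tue (31d); Jun starts Fri (30d); Jul starts Sun (31d) ✓; Aug starts Wed (31d); Sep starts Sat (30d) ✓; Oct starts Mon (31d); Nov starts Thu (30d); Dec starts Sat (31d) ✓.
Five-Sunday months: April, July, September, December → 4.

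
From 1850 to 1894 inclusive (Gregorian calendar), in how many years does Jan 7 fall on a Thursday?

Track Jan 7's weekday year by year (advancing +1, or +2 across a Feb 29):
  1850: Mon  1851: Tue (+1)  1852: Wed (+1)  1853: Fri (+2)  1854: Sat (+1)
  1855: Sun (+1)  1856: Mon (+1)  1857: Wed (+2)  1858: Thu (+1) ✓  1859: Fri (+1)
  1860: Sat (+1)  1861: Mon (+2)  1862: Tue (+1)  1863: Wed (+1)  … (17 more years) …
  1881: Fri (+2)  1882: Sat (+1)  1883: Sun (+1)  1884: Mon (+1)  1885: Wed (+2)
  1886: Thu (+1) ✓  1887: Fri (+1)  1888: Sat (+1)  1889: Mon (+2)  1890: Tue (+1)
  1891: Wed (+1)  1892: Thu (+1) ✓  1893: Sat (+2)  1894: Sun (+1)
Thursday years: 1858, 1864, 1869, 1875, 1886, 1892 — 6 in total.

6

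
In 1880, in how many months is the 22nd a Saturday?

Check the 22nd of each month of 1880: Jan 22: Thu, Feb 22: Sun, Mar 22: Mon, Apr 22: Thu, May 22: Sat, Jun 22: Tue, Jul 22: Thu, Aug 22: Sun, Sep 22: Wed, Oct 22: Fri, Nov 22: Mon, Dec 22: Wed.
Saturday occurs in May — 1 month.

1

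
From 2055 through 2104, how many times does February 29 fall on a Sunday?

Leap years in 2055–2104: 12 of them.
Feb 29 weekday advances by 5 (mod 7) from one leap year to the next four years later (or differs when a century non-leap intervenes).
Leap-day weekdays: 2056:Tue 2060:Sun✓ 2064:Fri 2068:Wed 2072:Mon 2076:Sat 2080:Thu 2084:Tue 2088:Sun✓ 2092:Fri 2096:Wed 2104:Fri
Sunday: 2060, 2088 → 2.

2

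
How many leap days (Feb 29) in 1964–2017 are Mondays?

2

Leap years in 1964–2017: 14 of them.
Feb 29 weekday advances by 5 (mod 7) from one leap year to the next four years later (or differs when a century non-leap intervenes).
Leap-day weekdays: 1964:Sat 1968:Thu 1972:Tue 1976:Sun 1980:Fri 1984:Wed 1988:Mon✓ 1992:Sat 1996:Thu 2000:Tue 2004:Sun 2008:Fri 2012:Wed 2016:Mon✓
Monday: 1988, 2016 → 2.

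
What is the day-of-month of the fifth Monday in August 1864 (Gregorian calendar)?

August 1, 1864 is a Monday, so the first Monday is the 1st.
The fifth Monday is 1 + 28 = 29.

29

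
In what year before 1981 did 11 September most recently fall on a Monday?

1978

From one year to the next, a fixed date's weekday advances by 1, or by 2 when a Feb 29 lies between the two dates.
1981: September 11 is Friday.
1980: Thursday (−1)
1979: Tuesday (−2)
1978: Monday (−1)
11 September falls on a Monday in 1978.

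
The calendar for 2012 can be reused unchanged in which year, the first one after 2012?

2040

Two years share a calendar iff Jan 1 falls on the same weekday and both are leap or both are common. 2012: Jan 1 is Sunday, leap year.
2013: Jan 1 Tuesday, common
2014: Jan 1 Wednesday, common
2015: Jan 1 Thursday, common
2016: Jan 1 Friday, leap
2017: Jan 1 Sunday, common
2018: Jan 1 Monday, common
2019: Jan 1 Tuesday, common
2020: Jan 1 Wednesday, leap
2021: Jan 1 Friday, common
2022: Jan 1 Saturday, common
2023: Jan 1 Sunday, common
2024: Jan 1 Monday, leap
2025: Jan 1 Wednesday, common
2026: Jan 1 Thursday, common
2027: Jan 1 Friday, common
2028: Jan 1 Saturday, leap
2029: Jan 1 Monday, common
2030: Jan 1 Tuesday, common
2031: Jan 1 Wednesday, common
2032: Jan 1 Thursday, leap
2033: Jan 1 Saturday, common
2034: Jan 1 Sunday, common
2035: Jan 1 Monday, common
2036: Jan 1 Tuesday, leap
2037: Jan 1 Thursday, common
2038: Jan 1 Friday, common
2039: Jan 1 Saturday, common
2040: Jan 1 Sunday, leap
2040 matches on both conditions.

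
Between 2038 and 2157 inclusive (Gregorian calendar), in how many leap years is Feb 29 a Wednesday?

Leap years in 2038–2157: 29 of them.
Feb 29 weekday advances by 5 (mod 7) from one leap year to the next four years later (or differs when a century non-leap intervenes).
Leap-day weekdays: 2040:Wed✓ 2044:Mon 2048:Sat 2052:Thu 2056:Tue 2060:Sun 2064:Fri 2068:Wed✓ 2072:Mon 2076:Sat 2080:Thu 2084:Tue 2088:Sun …(3 more)… 2108:Wed✓ 2112:Mon 2116:Sat 2120:Thu 2124:Tue 2128:Sun 2132:Fri 2136:Wed✓ 2140:Mon 2144:Sat 2148:Thu 2152:Tue 2156:Sun
Wednesday: 2040, 2068, 2096, 2108, 2136 → 5.

5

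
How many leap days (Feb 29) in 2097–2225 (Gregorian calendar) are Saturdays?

4

Leap years in 2097–2225: 30 of them.
Feb 29 weekday advances by 5 (mod 7) from one leap year to the next four years later (or differs when a century non-leap intervenes).
Leap-day weekdays: 2104:Fri 2108:Wed 2112:Mon 2116:Sat✓ 2120:Thu 2124:Tue 2128:Sun 2132:Fri 2136:Wed 2140:Mon 2144:Sat✓ 2148:Thu 2152:Tue …(4 more)… 2172:Sat✓ 2176:Thu 2180:Tue 2184:Sun 2188:Fri 2192:Wed 2196:Mon 2204:Wed 2208:Mon 2212:Sat✓ 2216:Thu 2220:Tue 2224:Sun
Saturday: 2116, 2144, 2172, 2212 → 4.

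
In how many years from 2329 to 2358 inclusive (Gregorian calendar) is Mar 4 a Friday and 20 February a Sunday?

Check each year's weekday for Mar 4 and 20 February:
  2329: Mon/Wed  2330: Tue/Thu  2331: Wed/Fri  2332: Fri/Sat  2333: Sat/Mon  2334: Sun/Tue  2335: Mon/Wed  2336: Wed/Thu  2337: Thu/Sat  2338: Fri/Sun ✓  2339: Sat/Mon  2340: Mon/Tue  2341: Tue/Thu  2342: Wed/Fri  2343: Thu/Sat  2344: Sat/Sun  2345: Sun/Tue  2346: Mon/Wed  2347: Tue/Thu  2348: Thu/Fri  2349: Fri/Sun ✓  2350: Sat/Mon  2351: Sun/Tue  2352: Tue/Wed  2353: Wed/Fri  2354: Thu/Sat  2355: Fri/Sun ✓  2356: Sun/Mon  2357: Mon/Wed  2358: Tue/Thu
Both conditions hold in: 2338, 2349, 2355 — 3.

3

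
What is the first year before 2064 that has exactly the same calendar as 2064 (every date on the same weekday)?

2036

Two years share a calendar iff Jan 1 falls on the same weekday and both are leap or both are common. 2064: Jan 1 is Tuesday, leap year.
2063: Jan 1 Monday, common
2062: Jan 1 Sunday, common
2061: Jan 1 Saturday, common
2060: Jan 1 Thursday, leap
2059: Jan 1 Wednesday, common
2058: Jan 1 Tuesday, common
2057: Jan 1 Monday, common
2056: Jan 1 Saturday, leap
2055: Jan 1 Friday, common
2054: Jan 1 Thursday, common
2053: Jan 1 Wednesday, common
2052: Jan 1 Monday, leap
2051: Jan 1 Sunday, common
2050: Jan 1 Saturday, common
2049: Jan 1 Friday, common
2048: Jan 1 Wednesday, leap
2047: Jan 1 Tuesday, common
2046: Jan 1 Monday, common
2045: Jan 1 Sunday, common
2044: Jan 1 Friday, leap
2043: Jan 1 Thursday, common
2042: Jan 1 Wednesday, common
2041: Jan 1 Tuesday, common
2040: Jan 1 Sunday, leap
2039: Jan 1 Saturday, common
2038: Jan 1 Friday, common
2037: Jan 1 Thursday, common
2036: Jan 1 Tuesday, leap
2036 matches on both conditions.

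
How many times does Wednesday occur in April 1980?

April 1980 has 30 days and begins on Tuesday.
The first Wednesday is April 2.
Wednesdays fall on 2, 9, 16, 23, 30 — that's 5.

5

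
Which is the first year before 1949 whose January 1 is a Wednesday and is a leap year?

1936

Jan 1 advances by 2 weekdays after a leap year and by 1 after a common year.
1949: Jan 1 is Saturday.
1948: Thursday (leap)
1947: Wednesday
1946: Tuesday
1945: Monday
1944: Saturday (leap)
1943: Friday
1942: Thursday
1941: Wednesday
1940: Monday (leap)
1939: Sunday
1938: Saturday
1937: Friday
1936: Wednesday (leap)
1936 begins on a Wednesday and is a leap year.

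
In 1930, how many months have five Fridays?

4

A month of length L has five Fridays iff its first Friday is on day ≤ L−28 (so day 1–3 in a 31-day month, 1–2 in a 30-day month, day 1 in a leap February).
Checking each month of 1930: Jan starts Wed (31d) ✓; Feb starts Sat (28d); Mar starts Sat (31d); Apr starts Tue (30d); May starts Thu (31d) ✓; Jun starts Sun (30d); Jul starts Tue (31d); Aug starts Fri (31d) ✓; Sep starts Mon (30d); Oct starts Wed (31d) ✓; Nov starts Sat (30d); Dec starts Mon (31d).
Five-Friday months: January, May, August, October → 4.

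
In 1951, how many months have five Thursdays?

A month of length L has five Thursdays iff its first Thursday is on day ≤ L−28 (so day 1–3 in a 31-day month, 1–2 in a 30-day month, day 1 in a leap February).
Checking each month of 1951: Jan starts Mon (31d); Feb starts Thu (28d); Mar starts Thu (31d) ✓; Apr starts Sun (30d); May starts Tue (31d) ✓; Jun starts Fri (30d); Jul starts Sun (31d); Aug starts Wed (31d) ✓; Sep starts Sat (30d); Oct starts Mon (31d); Nov starts Thu (30d) ✓; Dec starts Sat (31d).
Five-Thursday months: March, May, August, November → 4.

4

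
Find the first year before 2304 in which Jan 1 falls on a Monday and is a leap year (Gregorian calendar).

2272

Jan 1 advances by 2 weekdays after a leap year and by 1 after a common year.
2304: Jan 1 is Friday (leap).
2303: Thursday
2302: Wednesday
2301: Tuesday
2300: Monday
2299: Sunday
2298: Saturday
2297: Friday
2296: Wednesday (leap)
2295: Tuesday
2294: Monday
2293: Sunday
2292: Friday (leap)
2291: Thursday
2290: Wednesday
2289: Tuesday
2288: Sunday (leap)
2287: Saturday
2286: Friday
2285: Thursday
2284: Tuesday (leap)
2283: Monday
2282: Sunday
2281: Saturday
2280: Thursday (leap)
2279: Wednesday
2278: Tuesday
2277: Monday
2276: Saturday (leap)
2275: Friday
2274: Thursday
2273: Wednesday
2272: Monday (leap)
2272 begins on a Monday and is a leap year.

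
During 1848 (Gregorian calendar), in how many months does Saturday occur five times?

A month of length L has five Saturdays iff its first Saturday is on day ≤ L−28 (so day 1–3 in a 31-day month, 1–2 in a 30-day month, day 1 in a leap February).
Checking each month of 1848: Jan starts Sat (31d) ✓; Feb starts Tue (29d); Mar starts Wed (31d); Apr starts Sat (30d) ✓; May starts Mon (31d); Jun starts Thu (30d); Jul starts Sat (31d) ✓; Aug starts Tue (31d); Sep starts Fri (30d) ✓; Oct starts Sun (31d); Nov starts Wed (30d); Dec starts Fri (31d) ✓.
Five-Saturday months: January, April, July, September, December → 5.

5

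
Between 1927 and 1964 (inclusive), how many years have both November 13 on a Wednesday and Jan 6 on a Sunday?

Check each year's weekday for November 13 and Jan 6:
  1927: Sun/Thu  1928: Tue/Fri  1929: Wed/Sun ✓  1930: Thu/Mon  1931: Fri/Tue  1932: Sun/Wed  1933: Mon/Fri  1934: Tue/Sat  1935: Wed/Sun ✓  1936: Fri/Mon  1937: Sat/Wed  1938: Sun/Thu  1939: Mon/Fri  1940: Wed/Sat  …(10 more)…  1951: Tue/Sat  1952: Thu/Sun  1953: Fri/Tue  1954: Sat/Wed  1955: Sun/Thu  1956: Tue/Fri  1957: Wed/Sun ✓  1958: Thu/Mon  1959: Fri/Tue  1960: Sun/Wed  1961: Mon/Fri  1962: Tue/Sat  1963: Wed/Sun ✓  1964: Fri/Mon
Both conditions hold in: 1929, 1935, 1946, 1957, 1963 — 5.

5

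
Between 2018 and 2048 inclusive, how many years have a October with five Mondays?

October has 31 days; it has five Mondays when Monday falls among the first (month-length − 28) days — i.e. when October 1 is one of Monday/Sunday/Saturday.
October 1 by year: 2018:Mon✓ 2019:Tue 2020:Thu 2021:Fri 2022:Sat✓ 2023:Sun✓ 2024:Tue 2025:Wed 2026:Thu 2027:Fri 2028:Sun✓ 2029:Mon✓ 2030:Tue 2031:Wed 2032:Fri 2033:Sat✓ 2034:Sun✓ 2035:Mon✓ 2036:Wed 2037:Thu 2038:Fri 2039:Sat✓ 2040:Mon✓ 2041:Tue 2042:Wed 2043:Thu 2044:Sat✓ 2045:Sun✓ 2046:Mon✓ 2047:Tue 2048:Thu
Years with five Mondays: 2018, 2022, 2023, 2028, 2029, 2033, 2034, 2035, 2039, 2040, 2044, 2045, 2046 → 13.

13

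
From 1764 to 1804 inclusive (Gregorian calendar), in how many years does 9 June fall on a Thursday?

6

Track 9 June's weekday year by year (advancing +1, or +2 across a Feb 29):
  1764: Sat  1765: Sun (+1)  1766: Mon (+1)  1767: Tue (+1)  1768: Thu (+2) ✓
  1769: Fri (+1)  1770: Sat (+1)  1771: Sun (+1)  1772: Tue (+2)  1773: Wed (+1)
  1774: Thu (+1) ✓  1775: Fri (+1)  1776: Sun (+2)  1777: Mon (+1)  … (13 more years) …
  1791: Thu (+1) ✓  1792: Sat (+2)  1793: Sun (+1)  1794: Mon (+1)  1795: Tue (+1)
  1796: Thu (+2) ✓  1797: Fri (+1)  1798: Sat (+1)  1799: Sun (+1)  1800: Mon (+1)
  1801: Tue (+1)  1802: Wed (+1)  1803: Thu (+1) ✓  1804: Sat (+2)
Thursday years: 1768, 1774, 1785, 1791, 1796, 1803 — 6 in total.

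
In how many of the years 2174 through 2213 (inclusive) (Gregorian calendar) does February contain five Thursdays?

1

February has 28 days (29 in leap years); it has five Thursdays when Thursday falls among the first (month-length − 28) days — i.e. when February 1 is Thursday in a leap year (never in a common year).
February 1 by year: 2174:Tue 2175:Wed 2176:Thu✓ 2177:Sat 2178:Sun 2179:Mon 2180:Tue 2181:Thu 2182:Fri 2183:Sat 2184:Sun 2185:Tue 2186:Wed 2187:Thu 2188:Fri …(10 more)… 2199:Fri 2200:Sat 2201:Sun 2202:Mon 2203:Tue 2204:Wed 2205:Fri 2206:Sat 2207:Sun 2208:Mon 2209:Wed 2210:Thu 2211:Fri 2212:Sat 2213:Mon
Years with five Thursdays: 2176 → 1.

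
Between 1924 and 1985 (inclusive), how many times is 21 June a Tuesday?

9

Track 21 June's weekday year by year (advancing +1, or +2 across a Feb 29):
  1924: Sat  1925: Sun (+1)  1926: Mon (+1)  1927: Tue (+1) ✓  1928: Thu (+2)
  1929: Fri (+1)  1930: Sat (+1)  1931: Sun (+1)  1932: Tue (+2) ✓  1933: Wed (+1)
  1934: Thu (+1)  1935: Fri (+1)  1936: Sun (+2)  1937: Mon (+1)  … (34 more years) …
  1972: Wed (+2)  1973: Thu (+1)  1974: Fri (+1)  1975: Sat (+1)  1976: Mon (+2)
  1977: Tue (+1) ✓  1978: Wed (+1)  1979: Thu (+1)  1980: Sat (+2)  1981: Sun (+1)
  1982: Mon (+1)  1983: Tue (+1) ✓  1984: Thu (+2)  1985: Fri (+1)
Tuesday years: 1927, 1932, 1938, 1949, 1955, 1960, 1966, 1977, 1983 — 9 in total.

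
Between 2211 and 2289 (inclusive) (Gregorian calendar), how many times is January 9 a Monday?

11

Track January 9's weekday year by year (advancing +1, or +2 across a Feb 29):
  2211: Wed  2212: Thu (+1)  2213: Sat (+2)  2214: Sun (+1)  2215: Mon (+1) ✓
  2216: Tue (+1)  2217: Thu (+2)  2218: Fri (+1)  2219: Sat (+1)  2220: Sun (+1)
  2221: Tue (+2)  2222: Wed (+1)  2223: Thu (+1)  2224: Fri (+1)  … (51 more years) …
  2276: Sun (+1)  2277: Tue (+2)  2278: Wed (+1)  2279: Thu (+1)  2280: Fri (+1)
  2281: Sun (+2)  2282: Mon (+1) ✓  2283: Tue (+1)  2284: Wed (+1)  2285: Fri (+2)
  2286: Sat (+1)  2287: Sun (+1)  2288: Mon (+1) ✓  2289: Wed (+2)
Monday years: 2215, 2226, 2232, 2237, 2243, 2254, 2260, 2265, 2271, 2282, 2288 — 11 in total.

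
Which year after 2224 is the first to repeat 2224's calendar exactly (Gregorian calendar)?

Two years share a calendar iff Jan 1 falls on the same weekday and both are leap or both are common. 2224: Jan 1 is Thursday, leap year.
2225: Jan 1 Saturday, common
2226: Jan 1 Sunday, common
2227: Jan 1 Monday, common
2228: Jan 1 Tuesday, leap
2229: Jan 1 Thursday, common
2230: Jan 1 Friday, common
2231: Jan 1 Saturday, common
2232: Jan 1 Sunday, leap
2233: Jan 1 Tuesday, common
2234: Jan 1 Wednesday, common
2235: Jan 1 Thursday, common
2236: Jan 1 Friday, leap
2237: Jan 1 Sunday, common
2238: Jan 1 Monday, common
2239: Jan 1 Tuesday, common
2240: Jan 1 Wednesday, leap
2241: Jan 1 Friday, common
2242: Jan 1 Saturday, common
2243: Jan 1 Sunday, common
2244: Jan 1 Monday, leap
2245: Jan 1 Wednesday, common
2246: Jan 1 Thursday, common
2247: Jan 1 Friday, common
2248: Jan 1 Saturday, leap
2249: Jan 1 Monday, common
2250: Jan 1 Tuesday, common
2251: Jan 1 Wednesday, common
2252: Jan 1 Thursday, leap
2252 matches on both conditions.

2252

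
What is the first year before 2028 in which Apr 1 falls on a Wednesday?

2026

From one year to the next, a fixed date's weekday advances by 1, or by 2 when a Feb 29 lies between the two dates.
2028: April 1 is Saturday.
2027: Thursday (−2)
2026: Wednesday (−1)
Apr 1 falls on a Wednesday in 2026.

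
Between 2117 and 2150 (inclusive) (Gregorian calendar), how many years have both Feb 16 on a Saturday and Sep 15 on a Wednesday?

Check each year's weekday for Feb 16 and Sep 15:
  2117: Tue/Wed  2118: Wed/Thu  2119: Thu/Fri  2120: Fri/Sun  2121: Sun/Mon  2122: Mon/Tue  2123: Tue/Wed  2124: Wed/Fri  2125: Fri/Sat  2126: Sat/Sun  2127: Sun/Mon  2128: Mon/Wed  2129: Wed/Thu  2130: Thu/Fri  …(6 more)…  2137: Sat/Sun  2138: Sun/Mon  2139: Mon/Tue  2140: Tue/Thu  2141: Thu/Fri  2142: Fri/Sat  2143: Sat/Sun  2144: Sun/Tue  2145: Tue/Wed  2146: Wed/Thu  2147: Thu/Fri  2148: Fri/Sun  2149: Sun/Mon  2150: Mon/Tue
Both conditions hold in: no year — 0.

0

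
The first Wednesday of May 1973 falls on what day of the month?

May 1, 1973 is a Tuesday, so the first Wednesday is the 2nd.
The first Wednesday is 2 + 0 = 2.

2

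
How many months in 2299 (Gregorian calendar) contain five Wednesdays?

A month of length L has five Wednesdays iff its first Wednesday is on day ≤ L−28 (so day 1–3 in a 31-day month, 1–2 in a 30-day month, day 1 in a leap February).
Checking each month of 2299: Jan starts Sun (31d); Feb starts Wed (28d); Mar starts Wed (31d) ✓; Apr starts Sat (30d); May starts Mon (31d) ✓; Jun starts Thu (30d); Jul starts Sat (31d); Aug starts Tue (31d) ✓; Sep starts Fri (30d); Oct starts Sun (31d); Nov starts Wed (30d) ✓; Dec starts Fri (31d).
Five-Wednesday months: March, May, August, November → 4.

4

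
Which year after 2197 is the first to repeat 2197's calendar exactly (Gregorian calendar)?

2209

Two years share a calendar iff Jan 1 falls on the same weekday and both are leap or both are common. 2197: Jan 1 is Sunday, common year.
2198: Jan 1 Monday, common
2199: Jan 1 Tuesday, common
2200: Jan 1 Wednesday, common
2201: Jan 1 Thursday, common
2202: Jan 1 Friday, common
2203: Jan 1 Saturday, common
2204: Jan 1 Sunday, leap
2205: Jan 1 Tuesday, common
2206: Jan 1 Wednesday, common
2207: Jan 1 Thursday, common
2208: Jan 1 Friday, leap
2209: Jan 1 Sunday, common
2209 matches on both conditions.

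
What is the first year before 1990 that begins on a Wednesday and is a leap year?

Jan 1 advances by 2 weekdays after a leap year and by 1 after a common year.
1990: Jan 1 is Monday.
1989: Sunday
1988: Friday (leap)
1987: Thursday
1986: Wednesday
1985: Tuesday
1984: Sunday (leap)
1983: Saturday
1982: Friday
1981: Thursday
1980: Tuesday (leap)
1979: Monday
1978: Sunday
1977: Saturday
1976: Thursday (leap)
1975: Wednesday
1974: Tuesday
1973: Monday
1972: Saturday (leap)
1971: Friday
1970: Thursday
1969: Wednesday
1968: Monday (leap)
1967: Sunday
1966: Saturday
1965: Friday
1964: Wednesday (leap)
1964 begins on a Wednesday and is a leap year.

1964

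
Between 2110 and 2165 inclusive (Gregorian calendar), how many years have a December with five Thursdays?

December has 31 days; it has five Thursdays when Thursday falls among the first (month-length − 28) days — i.e. when December 1 is one of Thursday/Wednesday/Tuesday.
December 1 by year: 2110:Mon 2111:Tue✓ 2112:Thu✓ 2113:Fri 2114:Sat 2115:Sun 2116:Tue✓ 2117:Wed✓ 2118:Thu✓ 2119:Fri 2120:Sun 2121:Mon 2122:Tue✓ 2123:Wed✓ 2124:Fri …(26 more)… 2151:Wed✓ 2152:Fri 2153:Sat 2154:Sun 2155:Mon 2156:Wed✓ 2157:Thu✓ 2158:Fri 2159:Sat 2160:Mon 2161:Tue✓ 2162:Wed✓ 2163:Thu✓ 2164:Sat 2165:Sun
Years with five Thursdays: 2111, 2112, 2116, 2117, 2118, 2122, 2123, 2128, 2129, 2133, 2134, 2135, 2139, 2140, 2144, 2145, 2146, 2150, 2151, 2156, 2157, 2161, 2162, 2163 → 24.

24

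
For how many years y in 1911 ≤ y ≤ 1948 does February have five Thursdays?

2

February has 28 days (29 in leap years); it has five Thursdays when Thursday falls among the first (month-length − 28) days — i.e. when February 1 is Thursday in a leap year (never in a common year).
February 1 by year: 1911:Wed 1912:Thu✓ 1913:Sat 1914:Sun 1915:Mon 1916:Tue 1917:Thu 1918:Fri 1919:Sat 1920:Sun 1921:Tue 1922:Wed 1923:Thu 1924:Fri 1925:Sun …(8 more)… 1934:Thu 1935:Fri 1936:Sat 1937:Mon 1938:Tue 1939:Wed 1940:Thu✓ 1941:Sat 1942:Sun 1943:Mon 1944:Tue 1945:Thu 1946:Fri 1947:Sat 1948:Sun
Years with five Thursdays: 1912, 1940 → 2.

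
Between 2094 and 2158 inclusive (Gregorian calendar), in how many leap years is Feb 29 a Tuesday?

Leap years in 2094–2158: 15 of them.
Feb 29 weekday advances by 5 (mod 7) from one leap year to the next four years later (or differs when a century non-leap intervenes).
Leap-day weekdays: 2096:Wed 2104:Fri 2108:Wed 2112:Mon 2116:Sat 2120:Thu 2124:Tue✓ 2128:Sun 2132:Fri 2136:Wed 2140:Mon 2144:Sat 2148:Thu 2152:Tue✓ 2156:Sun
Tuesday: 2124, 2152 → 2.

2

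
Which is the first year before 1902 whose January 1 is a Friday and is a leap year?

Jan 1 advances by 2 weekdays after a leap year and by 1 after a common year.
1902: Jan 1 is Wednesday.
1901: Tuesday
1900: Monday
1899: Sunday
1898: Saturday
1897: Friday
1896: Wednesday (leap)
1895: Tuesday
1894: Monday
1893: Sunday
1892: Friday (leap)
1892 begins on a Friday and is a leap year.

1892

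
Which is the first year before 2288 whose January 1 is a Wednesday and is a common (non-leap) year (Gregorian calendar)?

2279

Jan 1 advances by 2 weekdays after a leap year and by 1 after a common year.
2288: Jan 1 is Sunday (leap).
2287: Saturday
2286: Friday
2285: Thursday
2284: Tuesday (leap)
2283: Monday
2282: Sunday
2281: Saturday
2280: Thursday (leap)
2279: Wednesday
2279 begins on a Wednesday and is a common year.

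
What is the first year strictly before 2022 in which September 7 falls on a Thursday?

2017

From one year to the next, a fixed date's weekday advances by 1, or by 2 when a Feb 29 lies between the two dates.
2022: September 7 is Wednesday.
2021: Tuesday (−1)
2020: Monday (−1)
2019: Saturday (−2)
2018: Friday (−1)
2017: Thursday (−1)
September 7 falls on a Thursday in 2017.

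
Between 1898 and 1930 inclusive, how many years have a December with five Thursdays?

13

December has 31 days; it has five Thursdays when Thursday falls among the first (month-length − 28) days — i.e. when December 1 is one of Thursday/Wednesday/Tuesday.
December 1 by year: 1898:Thu✓ 1899:Fri 1900:Sat 1901:Sun 1902:Mon 1903:Tue✓ 1904:Thu✓ 1905:Fri 1906:Sat 1907:Sun 1908:Tue✓ 1909:Wed✓ 1910:Thu✓ 1911:Fri 1912:Sun …(3 more)… 1916:Fri 1917:Sat 1918:Sun 1919:Mon 1920:Wed✓ 1921:Thu✓ 1922:Fri 1923:Sat 1924:Mon 1925:Tue✓ 1926:Wed✓ 1927:Thu✓ 1928:Sat 1929:Sun 1930:Mon
Years with five Thursdays: 1898, 1903, 1904, 1908, 1909, 1910, 1914, 1915, 1920, 1921, 1925, 1926, 1927 → 13.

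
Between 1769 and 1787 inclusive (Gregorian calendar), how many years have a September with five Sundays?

6

September has 30 days; it has five Sundays when Sunday falls among the first (month-length − 28) days — i.e. when September 1 is one of Sunday/Saturday.
September 1 by year: 1769:Fri 1770:Sat✓ 1771:Sun✓ 1772:Tue 1773:Wed 1774:Thu 1775:Fri 1776:Sun✓ 1777:Mon 1778:Tue 1779:Wed 1780:Fri 1781:Sat✓ 1782:Sun✓ 1783:Mon 1784:Wed 1785:Thu 1786:Fri 1787:Sat✓
Years with five Sundays: 1770, 1771, 1776, 1781, 1782, 1787 → 6.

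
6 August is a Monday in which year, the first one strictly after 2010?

2012

From one year to the next, a fixed date's weekday advances by 1, or by 2 when a Feb 29 lies between the two dates.
2010: August 6 is Friday.
2011: Saturday (+1)
2012: Monday (+2)
6 August falls on a Monday in 2012.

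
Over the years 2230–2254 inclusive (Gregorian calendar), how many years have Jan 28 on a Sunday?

Track Jan 28's weekday year by year (advancing +1, or +2 across a Feb 29):
  2230: Thu  2231: Fri (+1)  2232: Sat (+1)  2233: Mon (+2)  2234: Tue (+1)
  2235: Wed (+1)  2236: Thu (+1)  2237: Sat (+2)  2238: Sun (+1) ✓  2239: Mon (+1)
  2240: Tue (+1)  2241: Thu (+2)  2242: Fri (+1)  2243: Sat (+1)  2244: Sun (+1) ✓
  2245: Tue (+2)  2246: Wed (+1)  2247: Thu (+1)  2248: Fri (+1)  2249: Sun (+2) ✓
  2250: Mon (+1)  2251: Tue (+1)  2252: Wed (+1)  2253: Fri (+2)  2254: Sat (+1)
Sunday years: 2238, 2244, 2249 — 3 in total.

3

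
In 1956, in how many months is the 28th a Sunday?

1

Check the 28th of each month of 1956: Jan 28: Sat, Feb 28: Tue, Mar 28: Wed, Apr 28: Sat, May 28: Mon, Jun 28: Thu, Jul 28: Sat, Aug 28: Tue, Sep 28: Fri, Oct 28: Sun, Nov 28: Wed, Dec 28: Fri.
Sunday occurs in October — 1 month.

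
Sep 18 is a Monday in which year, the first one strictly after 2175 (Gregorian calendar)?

2180

From one year to the next, a fixed date's weekday advances by 1, or by 2 when a Feb 29 lies between the two dates.
2175: September 18 is Monday.
2176: Wednesday (+2)
2177: Thursday (+1)
2178: Friday (+1)
2179: Saturday (+1)
2180: Monday (+2)
Sep 18 falls on a Monday in 2180.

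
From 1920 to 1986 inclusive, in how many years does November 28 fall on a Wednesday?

Track November 28's weekday year by year (advancing +1, or +2 across a Feb 29):
  1920: Sun  1921: Mon (+1)  1922: Tue (+1)  1923: Wed (+1) ✓  1924: Fri (+2)
  1925: Sat (+1)  1926: Sun (+1)  1927: Mon (+1)  1928: Wed (+2) ✓  1929: Thu (+1)
  1930: Fri (+1)  1931: Sat (+1)  1932: Mon (+2)  1933: Tue (+1)  … (39 more years) …
  1973: Wed (+1) ✓  1974: Thu (+1)  1975: Fri (+1)  1976: Sun (+2)  1977: Mon (+1)
  1978: Tue (+1)  1979: Wed (+1) ✓  1980: Fri (+2)  1981: Sat (+1)  1982: Sun (+1)
  1983: Mon (+1)  1984: Wed (+2) ✓  1985: Thu (+1)  1986: Fri (+1)
Wednesday years: 1923, 1928, 1934, 1945, 1951, 1956, 1962, 1973, 1979, 1984 — 10 in total.

10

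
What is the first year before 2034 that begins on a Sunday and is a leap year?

2012

Jan 1 advances by 2 weekdays after a leap year and by 1 after a common year.
2034: Jan 1 is Sunday.
2033: Saturday
2032: Thursday (leap)
2031: Wednesday
2030: Tuesday
2029: Monday
2028: Saturday (leap)
2027: Friday
2026: Thursday
2025: Wednesday
2024: Monday (leap)
2023: Sunday
2022: Saturday
2021: Friday
2020: Wednesday (leap)
2019: Tuesday
2018: Monday
2017: Sunday
2016: Friday (leap)
2015: Thursday
2014: Wednesday
2013: Tuesday
2012: Sunday (leap)
2012 begins on a Sunday and is a leap year.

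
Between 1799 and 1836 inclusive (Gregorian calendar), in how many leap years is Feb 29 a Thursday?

Leap years in 1799–1836: 9 of them.
Feb 29 weekday advances by 5 (mod 7) from one leap year to the next four years later (or differs when a century non-leap intervenes).
Leap-day weekdays: 1804:Wed 1808:Mon 1812:Sat 1816:Thu✓ 1820:Tue 1824:Sun 1828:Fri 1832:Wed 1836:Mon
Thursday: 1816 → 1.

1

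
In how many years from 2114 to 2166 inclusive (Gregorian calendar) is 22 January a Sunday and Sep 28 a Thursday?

Check each year's weekday for 22 January and Sep 28:
  2114: Mon/Fri  2115: Tue/Sat  2116: Wed/Mon  2117: Fri/Tue  2118: Sat/Wed  2119: Sun/Thu ✓  2120: Mon/Sat  2121: Wed/Sun  2122: Thu/Mon  2123: Fri/Tue  2124: Sat/Thu  2125: Mon/Fri  2126: Tue/Sat  2127: Wed/Sun  …(25 more)…  2153: Mon/Fri  2154: Tue/Sat  2155: Wed/Sun  2156: Thu/Tue  2157: Sat/Wed  2158: Sun/Thu ✓  2159: Mon/Fri  2160: Tue/Sun  2161: Thu/Mon  2162: Fri/Tue  2163: Sat/Wed  2164: Sun/Fri  2165: Tue/Sat  2166: Wed/Sun
Both conditions hold in: 2119, 2130, 2141, 2147, 2158 — 5.

5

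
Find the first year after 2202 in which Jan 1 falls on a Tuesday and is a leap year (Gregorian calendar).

2228

Jan 1 advances by 2 weekdays after a leap year and by 1 after a common year.
2202: Jan 1 is Friday.
2203: Saturday
2204: Sunday (leap)
2205: Tuesday
2206: Wednesday
2207: Thursday
2208: Friday (leap)
2209: Sunday
2210: Monday
2211: Tuesday
2212: Wednesday (leap)
2213: Friday
2214: Saturday
2215: Sunday
2216: Monday (leap)
2217: Wednesday
2218: Thursday
2219: Friday
2220: Saturday (leap)
2221: Monday
2222: Tuesday
2223: Wednesday
2224: Thursday (leap)
2225: Saturday
2226: Sunday
2227: Monday
2228: Tuesday (leap)
2228 begins on a Tuesday and is a leap year.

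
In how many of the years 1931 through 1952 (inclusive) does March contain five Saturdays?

9

March has 31 days; it has five Saturdays when Saturday falls among the first (month-length − 28) days — i.e. when March 1 is one of Saturday/Friday/Thursday.
March 1 by year: 1931:Sun 1932:Tue 1933:Wed 1934:Thu✓ 1935:Fri✓ 1936:Sun 1937:Mon 1938:Tue 1939:Wed 1940:Fri✓ 1941:Sat✓ 1942:Sun 1943:Mon 1944:Wed 1945:Thu✓ 1946:Fri✓ 1947:Sat✓ 1948:Mon 1949:Tue 1950:Wed 1951:Thu✓ 1952:Sat✓
Years with five Saturdays: 1934, 1935, 1940, 1941, 1945, 1946, 1947, 1951, 1952 → 9.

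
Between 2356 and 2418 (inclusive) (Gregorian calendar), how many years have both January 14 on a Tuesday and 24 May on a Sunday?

2

Check each year's weekday for January 14 and 24 May:
  2356: Sat/Thu  2357: Mon/Fri  2358: Tue/Sat  2359: Wed/Sun  2360: Thu/Tue  2361: Sat/Wed  2362: Sun/Thu  2363: Mon/Fri  2364: Tue/Sun ✓  2365: Thu/Mon  2366: Fri/Tue  2367: Sat/Wed  2368: Sun/Fri  2369: Tue/Sat  …(35 more)…  2405: Fri/Tue  2406: Sat/Wed  2407: Sun/Thu  2408: Mon/Sat  2409: Wed/Sun  2410: Thu/Mon  2411: Fri/Tue  2412: Sat/Thu  2413: Mon/Fri  2414: Tue/Sat  2415: Wed/Sun  2416: Thu/Tue  2417: Sat/Wed  2418: Sun/Thu
Both conditions hold in: 2364, 2392 — 2.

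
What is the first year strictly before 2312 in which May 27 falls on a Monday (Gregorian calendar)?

2307

From one year to the next, a fixed date's weekday advances by 1, or by 2 when a Feb 29 lies between the two dates.
2312: May 27 is Monday.
2311: Saturday (−2)
2310: Friday (−1)
2309: Thursday (−1)
2308: Wednesday (−1)
2307: Monday (−2)
May 27 falls on a Monday in 2307.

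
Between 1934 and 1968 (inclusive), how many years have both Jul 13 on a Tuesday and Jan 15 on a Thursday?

Check each year's weekday for Jul 13 and Jan 15:
  1934: Fri/Mon  1935: Sat/Tue  1936: Mon/Wed  1937: Tue/Fri  1938: Wed/Sat  1939: Thu/Sun  1940: Sat/Mon  1941: Sun/Wed  1942: Mon/Thu  1943: Tue/Fri  1944: Thu/Sat  1945: Fri/Mon  1946: Sat/Tue  1947: Sun/Wed  …(7 more)…  1955: Wed/Sat  1956: Fri/Sun  1957: Sat/Tue  1958: Sun/Wed  1959: Mon/Thu  1960: Wed/Fri  1961: Thu/Sun  1962: Fri/Mon  1963: Sat/Tue  1964: Mon/Wed  1965: Tue/Fri  1966: Wed/Sat  1967: Thu/Sun  1968: Sat/Mon
Both conditions hold in: 1948 — 1.

1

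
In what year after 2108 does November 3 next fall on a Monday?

2110

From one year to the next, a fixed date's weekday advances by 1, or by 2 when a Feb 29 lies between the two dates.
2108: November 3 is Saturday.
2109: Sunday (+1)
2110: Monday (+1)
November 3 falls on a Monday in 2110.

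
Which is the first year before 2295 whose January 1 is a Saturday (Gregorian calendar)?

2287

Jan 1 advances by 2 weekdays after a leap year and by 1 after a common year.
2295: Jan 1 is Tuesday.
2294: Monday
2293: Sunday
2292: Friday (leap)
2291: Thursday
2290: Wednesday
2289: Tuesday
2288: Sunday (leap)
2287: Saturday
2287 begins on a Saturday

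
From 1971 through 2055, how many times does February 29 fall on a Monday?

Leap years in 1971–2055: 21 of them.
Feb 29 weekday advances by 5 (mod 7) from one leap year to the next four years later (or differs when a century non-leap intervenes).
Leap-day weekdays: 1972:Tue 1976:Sun 1980:Fri 1984:Wed 1988:Mon✓ 1992:Sat 1996:Thu 2000:Tue 2004:Sun 2008:Fri 2012:Wed 2016:Mon✓ 2020:Sat 2024:Thu 2028:Tue 2032:Sun 2036:Fri 2040:Wed 2044:Mon✓ 2048:Sat 2052:Thu
Monday: 1988, 2016, 2044 → 3.

3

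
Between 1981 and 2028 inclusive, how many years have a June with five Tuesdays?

June has 30 days; it has five Tuesdays when Tuesday falls among the first (month-length − 28) days — i.e. when June 1 is one of Tuesday/Monday.
June 1 by year: 1981:Mon✓ 1982:Tue✓ 1983:Wed 1984:Fri 1985:Sat 1986:Sun 1987:Mon✓ 1988:Wed 1989:Thu 1990:Fri 1991:Sat 1992:Mon✓ 1993:Tue✓ 1994:Wed 1995:Thu …(18 more)… 2014:Sun 2015:Mon✓ 2016:Wed 2017:Thu 2018:Fri 2019:Sat 2020:Mon✓ 2021:Tue✓ 2022:Wed 2023:Thu 2024:Sat 2025:Sun 2026:Mon✓ 2027:Tue✓ 2028:Thu
Years with five Tuesdays: 1981, 1982, 1987, 1992, 1993, 1998, 1999, 2004, 2009, 2010, 2015, 2020, 2021, 2026, 2027 → 15.

15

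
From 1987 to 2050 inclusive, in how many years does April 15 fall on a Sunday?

Track April 15's weekday year by year (advancing +1, or +2 across a Feb 29):
  1987: Wed  1988: Fri (+2)  1989: Sat (+1)  1990: Sun (+1) ✓  1991: Mon (+1)
  1992: Wed (+2)  1993: Thu (+1)  1994: Fri (+1)  1995: Sat (+1)  1996: Mon (+2)
  1997: Tue (+1)  1998: Wed (+1)  1999: Thu (+1)  2000: Sat (+2)  … (36 more years) …
  2037: Wed (+1)  2038: Thu (+1)  2039: Fri (+1)  2040: Sun (+2) ✓  2041: Mon (+1)
  2042: Tue (+1)  2043: Wed (+1)  2044: Fri (+2)  2045: Sat (+1)  2046: Sun (+1) ✓
  2047: Mon (+1)  2048: Wed (+2)  2049: Thu (+1)  2050: Fri (+1)
Sunday years: 1990, 2001, 2007, 2012, 2018, 2029, 2035, 2040, 2046 — 9 in total.

9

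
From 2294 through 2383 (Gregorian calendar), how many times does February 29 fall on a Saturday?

Leap years in 2294–2383: 21 of them.
Feb 29 weekday advances by 5 (mod 7) from one leap year to the next four years later (or differs when a century non-leap intervenes).
Leap-day weekdays: 2296:Sat✓ 2304:Mon 2308:Sat✓ 2312:Thu 2316:Tue 2320:Sun 2324:Fri 2328:Wed 2332:Mon 2336:Sat✓ 2340:Thu 2344:Tue 2348:Sun 2352:Fri 2356:Wed 2360:Mon 2364:Sat✓ 2368:Thu 2372:Tue 2376:Sun 2380:Fri
Saturday: 2296, 2308, 2336, 2364 → 4.

4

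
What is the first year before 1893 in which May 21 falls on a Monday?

1888

From one year to the next, a fixed date's weekday advances by 1, or by 2 when a Feb 29 lies between the two dates.
1893: May 21 is Sunday.
1892: Saturday (−1)
1891: Thursday (−2)
1890: Wednesday (−1)
1889: Tuesday (−1)
1888: Monday (−1)
May 21 falls on a Monday in 1888.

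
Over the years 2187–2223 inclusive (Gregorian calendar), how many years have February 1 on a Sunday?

Track February 1's weekday year by year (advancing +1, or +2 across a Feb 29):
  2187: Thu  2188: Fri (+1)  2189: Sun (+2) ✓  2190: Mon (+1)  2191: Tue (+1)
  2192: Wed (+1)  2193: Fri (+2)  2194: Sat (+1)  2195: Sun (+1) ✓  2196: Mon (+1)
  2197: Wed (+2)  2198: Thu (+1)  2199: Fri (+1)  2200: Sat (+1)  … (9 more years) …
  2210: Thu (+1)  2211: Fri (+1)  2212: Sat (+1)  2213: Mon (+2)  2214: Tue (+1)
  2215: Wed (+1)  2216: Thu (+1)  2217: Sat (+2)  2218: Sun (+1) ✓  2219: Mon (+1)
  2220: Tue (+1)  2221: Thu (+2)  2222: Fri (+1)  2223: Sat (+1)
Sunday years: 2189, 2195, 2201, 2207, 2218 — 5 in total.

5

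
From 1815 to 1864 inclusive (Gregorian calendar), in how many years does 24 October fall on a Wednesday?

7

Track 24 October's weekday year by year (advancing +1, or +2 across a Feb 29):
  1815: Tue  1816: Thu (+2)  1817: Fri (+1)  1818: Sat (+1)  1819: Sun (+1)
  1820: Tue (+2)  1821: Wed (+1) ✓  1822: Thu (+1)  1823: Fri (+1)  1824: Sun (+2)
  1825: Mon (+1)  1826: Tue (+1)  1827: Wed (+1) ✓  1828: Fri (+2)  … (22 more years) …
  1851: Fri (+1)  1852: Sun (+2)  1853: Mon (+1)  1854: Tue (+1)  1855: Wed (+1) ✓
  1856: Fri (+2)  1857: Sat (+1)  1858: Sun (+1)  1859: Mon (+1)  1860: Wed (+2) ✓
  1861: Thu (+1)  1862: Fri (+1)  1863: Sat (+1)  1864: Mon (+2)
Wednesday years: 1821, 1827, 1832, 1838, 1849, 1855, 1860 — 7 in total.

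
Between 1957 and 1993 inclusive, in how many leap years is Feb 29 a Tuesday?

Leap years in 1957–1993: 9 of them.
Feb 29 weekday advances by 5 (mod 7) from one leap year to the next four years later (or differs when a century non-leap intervenes).
Leap-day weekdays: 1960:Mon 1964:Sat 1968:Thu 1972:Tue✓ 1976:Sun 1980:Fri 1984:Wed 1988:Mon 1992:Sat
Tuesday: 1972 → 1.

1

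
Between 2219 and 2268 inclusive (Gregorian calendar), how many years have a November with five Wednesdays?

November has 30 days; it has five Wednesdays when Wednesday falls among the first (month-length − 28) days — i.e. when November 1 is one of Wednesday/Tuesday.
November 1 by year: 2219:Mon 2220:Wed✓ 2221:Thu 2222:Fri 2223:Sat 2224:Mon 2225:Tue✓ 2226:Wed✓ 2227:Thu 2228:Sat 2229:Sun 2230:Mon 2231:Tue✓ 2232:Thu 2233:Fri …(20 more)… 2254:Wed✓ 2255:Thu 2256:Sat 2257:Sun 2258:Mon 2259:Tue✓ 2260:Thu 2261:Fri 2262:Sat 2263:Sun 2264:Tue✓ 2265:Wed✓ 2266:Thu 2267:Fri 2268:Sun
Years with five Wednesdays: 2220, 2225, 2226, 2231, 2236, 2237, 2242, 2243, 2248, 2253, 2254, 2259, 2264, 2265 → 14.

14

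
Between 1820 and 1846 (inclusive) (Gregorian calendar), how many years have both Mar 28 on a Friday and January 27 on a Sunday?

Check each year's weekday for Mar 28 and January 27:
  1820: Tue/Thu  1821: Wed/Sat  1822: Thu/Sun  1823: Fri/Mon  1824: Sun/Tue  1825: Mon/Thu  1826: Tue/Fri  1827: Wed/Sat  1828: Fri/Sun ✓  1829: Sat/Tue  1830: Sun/Wed  1831: Mon/Thu  1832: Wed/Fri  1833: Thu/Sun  1834: Fri/Mon  1835: Sat/Tue  1836: Mon/Wed  1837: Tue/Fri  1838: Wed/Sat  1839: Thu/Sun  1840: Sat/Mon  1841: Sun/Wed  1842: Mon/Thu  1843: Tue/Fri  1844: Thu/Sat  1845: Fri/Mon  1846: Sat/Tue
Both conditions hold in: 1828 — 1.

1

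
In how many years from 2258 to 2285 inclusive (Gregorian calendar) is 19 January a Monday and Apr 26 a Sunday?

3

Check each year's weekday for 19 January and Apr 26:
  2258: Tue/Mon  2259: Wed/Tue  2260: Thu/Thu  2261: Sat/Fri  2262: Sun/Sat  2263: Mon/Sun ✓  2264: Tue/Tue  2265: Thu/Wed  2266: Fri/Thu  2267: Sat/Fri  2268: Sun/Sun  2269: Tue/Mon  2270: Wed/Tue  2271: Thu/Wed  2272: Fri/Fri  2273: Sun/Sat  2274: Mon/Sun ✓  2275: Tue/Mon  2276: Wed/Wed  2277: Fri/Thu  2278: Sat/Fri  2279: Sun/Sat  2280: Mon/Mon  2281: Wed/Tue  2282: Thu/Wed  2283: Fri/Thu  2284: Sat/Sat  2285: Mon/Sun ✓
Both conditions hold in: 2263, 2274, 2285 — 3.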